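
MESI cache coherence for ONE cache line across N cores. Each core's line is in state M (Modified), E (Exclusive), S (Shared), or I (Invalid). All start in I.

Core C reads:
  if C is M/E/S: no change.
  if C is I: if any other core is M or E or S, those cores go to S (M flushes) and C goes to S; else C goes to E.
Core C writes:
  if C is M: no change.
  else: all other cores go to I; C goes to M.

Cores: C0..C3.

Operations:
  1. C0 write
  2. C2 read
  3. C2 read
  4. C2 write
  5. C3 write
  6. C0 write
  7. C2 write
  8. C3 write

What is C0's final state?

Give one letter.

Op 1: C0 write [C0 write: invalidate none -> C0=M] -> [M,I,I,I]
Op 2: C2 read [C2 read from I: others=['C0=M'] -> C2=S, others downsized to S] -> [S,I,S,I]
Op 3: C2 read [C2 read: already in S, no change] -> [S,I,S,I]
Op 4: C2 write [C2 write: invalidate ['C0=S'] -> C2=M] -> [I,I,M,I]
Op 5: C3 write [C3 write: invalidate ['C2=M'] -> C3=M] -> [I,I,I,M]
Op 6: C0 write [C0 write: invalidate ['C3=M'] -> C0=M] -> [M,I,I,I]
Op 7: C2 write [C2 write: invalidate ['C0=M'] -> C2=M] -> [I,I,M,I]
Op 8: C3 write [C3 write: invalidate ['C2=M'] -> C3=M] -> [I,I,I,M]

Answer: I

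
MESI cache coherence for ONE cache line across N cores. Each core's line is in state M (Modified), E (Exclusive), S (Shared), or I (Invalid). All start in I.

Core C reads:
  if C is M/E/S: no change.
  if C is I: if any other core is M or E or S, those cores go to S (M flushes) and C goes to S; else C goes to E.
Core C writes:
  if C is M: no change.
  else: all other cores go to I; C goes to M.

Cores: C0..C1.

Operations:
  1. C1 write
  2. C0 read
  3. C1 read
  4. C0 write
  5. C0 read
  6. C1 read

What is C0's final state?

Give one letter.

Op 1: C1 write [C1 write: invalidate none -> C1=M] -> [I,M]
Op 2: C0 read [C0 read from I: others=['C1=M'] -> C0=S, others downsized to S] -> [S,S]
Op 3: C1 read [C1 read: already in S, no change] -> [S,S]
Op 4: C0 write [C0 write: invalidate ['C1=S'] -> C0=M] -> [M,I]
Op 5: C0 read [C0 read: already in M, no change] -> [M,I]
Op 6: C1 read [C1 read from I: others=['C0=M'] -> C1=S, others downsized to S] -> [S,S]

Answer: S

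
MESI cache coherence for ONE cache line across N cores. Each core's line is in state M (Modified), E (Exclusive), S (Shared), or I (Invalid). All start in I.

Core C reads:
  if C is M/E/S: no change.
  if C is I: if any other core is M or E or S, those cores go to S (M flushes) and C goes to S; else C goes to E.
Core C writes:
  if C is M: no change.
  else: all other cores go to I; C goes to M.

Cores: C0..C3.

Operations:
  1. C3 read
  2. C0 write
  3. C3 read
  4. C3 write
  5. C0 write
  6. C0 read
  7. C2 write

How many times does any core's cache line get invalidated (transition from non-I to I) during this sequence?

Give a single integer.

Answer: 4

Derivation:
Op 1: C3 read [C3 read from I: no other sharers -> C3=E (exclusive)] -> [I,I,I,E] (invalidations this op: 0; running total: 0)
Op 2: C0 write [C0 write: invalidate ['C3=E'] -> C0=M] -> [M,I,I,I] (invalidations this op: 1; running total: 1)
Op 3: C3 read [C3 read from I: others=['C0=M'] -> C3=S, others downsized to S] -> [S,I,I,S] (invalidations this op: 0; running total: 1)
Op 4: C3 write [C3 write: invalidate ['C0=S'] -> C3=M] -> [I,I,I,M] (invalidations this op: 1; running total: 2)
Op 5: C0 write [C0 write: invalidate ['C3=M'] -> C0=M] -> [M,I,I,I] (invalidations this op: 1; running total: 3)
Op 6: C0 read [C0 read: already in M, no change] -> [M,I,I,I] (invalidations this op: 0; running total: 3)
Op 7: C2 write [C2 write: invalidate ['C0=M'] -> C2=M] -> [I,I,M,I] (invalidations this op: 1; running total: 4)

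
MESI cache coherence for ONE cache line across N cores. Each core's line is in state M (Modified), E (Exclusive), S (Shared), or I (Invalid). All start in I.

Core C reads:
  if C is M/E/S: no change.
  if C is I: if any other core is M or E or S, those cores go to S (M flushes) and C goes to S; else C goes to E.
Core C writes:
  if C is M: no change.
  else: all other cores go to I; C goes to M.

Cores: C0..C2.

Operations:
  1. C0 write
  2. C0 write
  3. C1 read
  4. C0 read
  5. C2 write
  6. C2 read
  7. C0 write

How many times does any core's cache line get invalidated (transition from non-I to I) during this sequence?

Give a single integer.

Op 1: C0 write [C0 write: invalidate none -> C0=M] -> [M,I,I] (invalidations this op: 0; running total: 0)
Op 2: C0 write [C0 write: already M (modified), no change] -> [M,I,I] (invalidations this op: 0; running total: 0)
Op 3: C1 read [C1 read from I: others=['C0=M'] -> C1=S, others downsized to S] -> [S,S,I] (invalidations this op: 0; running total: 0)
Op 4: C0 read [C0 read: already in S, no change] -> [S,S,I] (invalidations this op: 0; running total: 0)
Op 5: C2 write [C2 write: invalidate ['C0=S', 'C1=S'] -> C2=M] -> [I,I,M] (invalidations this op: 2; running total: 2)
Op 6: C2 read [C2 read: already in M, no change] -> [I,I,M] (invalidations this op: 0; running total: 2)
Op 7: C0 write [C0 write: invalidate ['C2=M'] -> C0=M] -> [M,I,I] (invalidations this op: 1; running total: 3)

Answer: 3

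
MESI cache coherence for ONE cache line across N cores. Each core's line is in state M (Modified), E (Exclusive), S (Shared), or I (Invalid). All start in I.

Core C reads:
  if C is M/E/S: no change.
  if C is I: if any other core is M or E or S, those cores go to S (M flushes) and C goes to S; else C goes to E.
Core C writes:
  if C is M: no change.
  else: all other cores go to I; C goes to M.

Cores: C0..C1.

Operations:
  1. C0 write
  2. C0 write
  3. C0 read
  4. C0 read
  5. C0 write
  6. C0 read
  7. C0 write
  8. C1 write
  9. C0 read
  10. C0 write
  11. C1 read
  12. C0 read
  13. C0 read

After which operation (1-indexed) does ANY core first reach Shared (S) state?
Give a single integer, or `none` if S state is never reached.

Op 1: C0 write [C0 write: invalidate none -> C0=M] -> [M,I]
Op 2: C0 write [C0 write: already M (modified), no change] -> [M,I]
Op 3: C0 read [C0 read: already in M, no change] -> [M,I]
Op 4: C0 read [C0 read: already in M, no change] -> [M,I]
Op 5: C0 write [C0 write: already M (modified), no change] -> [M,I]
Op 6: C0 read [C0 read: already in M, no change] -> [M,I]
Op 7: C0 write [C0 write: already M (modified), no change] -> [M,I]
Op 8: C1 write [C1 write: invalidate ['C0=M'] -> C1=M] -> [I,M]
Op 9: C0 read [C0 read from I: others=['C1=M'] -> C0=S, others downsized to S] -> [S,S]
  -> First S state at op 9; remaining ops need not be traced.

Answer: 9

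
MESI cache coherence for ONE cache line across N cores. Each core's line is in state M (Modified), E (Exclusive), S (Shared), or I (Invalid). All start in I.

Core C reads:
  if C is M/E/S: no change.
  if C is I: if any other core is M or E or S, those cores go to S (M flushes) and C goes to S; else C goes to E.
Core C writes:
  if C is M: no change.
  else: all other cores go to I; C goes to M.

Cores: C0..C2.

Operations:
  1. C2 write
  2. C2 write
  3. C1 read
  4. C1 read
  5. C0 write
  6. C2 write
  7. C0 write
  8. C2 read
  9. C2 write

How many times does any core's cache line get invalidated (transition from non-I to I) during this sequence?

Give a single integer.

Answer: 5

Derivation:
Op 1: C2 write [C2 write: invalidate none -> C2=M] -> [I,I,M] (invalidations this op: 0; running total: 0)
Op 2: C2 write [C2 write: already M (modified), no change] -> [I,I,M] (invalidations this op: 0; running total: 0)
Op 3: C1 read [C1 read from I: others=['C2=M'] -> C1=S, others downsized to S] -> [I,S,S] (invalidations this op: 0; running total: 0)
Op 4: C1 read [C1 read: already in S, no change] -> [I,S,S] (invalidations this op: 0; running total: 0)
Op 5: C0 write [C0 write: invalidate ['C1=S', 'C2=S'] -> C0=M] -> [M,I,I] (invalidations this op: 2; running total: 2)
Op 6: C2 write [C2 write: invalidate ['C0=M'] -> C2=M] -> [I,I,M] (invalidations this op: 1; running total: 3)
Op 7: C0 write [C0 write: invalidate ['C2=M'] -> C0=M] -> [M,I,I] (invalidations this op: 1; running total: 4)
Op 8: C2 read [C2 read from I: others=['C0=M'] -> C2=S, others downsized to S] -> [S,I,S] (invalidations this op: 0; running total: 4)
Op 9: C2 write [C2 write: invalidate ['C0=S'] -> C2=M] -> [I,I,M] (invalidations this op: 1; running total: 5)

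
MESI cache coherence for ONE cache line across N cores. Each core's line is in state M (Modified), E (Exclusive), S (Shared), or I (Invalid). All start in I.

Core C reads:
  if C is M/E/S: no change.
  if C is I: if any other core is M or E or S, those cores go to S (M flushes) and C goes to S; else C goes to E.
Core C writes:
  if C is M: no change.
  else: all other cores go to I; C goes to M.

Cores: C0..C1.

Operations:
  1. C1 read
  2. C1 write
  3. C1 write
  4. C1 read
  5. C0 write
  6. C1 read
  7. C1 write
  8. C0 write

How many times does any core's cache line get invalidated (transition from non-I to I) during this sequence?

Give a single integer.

Op 1: C1 read [C1 read from I: no other sharers -> C1=E (exclusive)] -> [I,E] (invalidations this op: 0; running total: 0)
Op 2: C1 write [C1 write: invalidate none -> C1=M] -> [I,M] (invalidations this op: 0; running total: 0)
Op 3: C1 write [C1 write: already M (modified), no change] -> [I,M] (invalidations this op: 0; running total: 0)
Op 4: C1 read [C1 read: already in M, no change] -> [I,M] (invalidations this op: 0; running total: 0)
Op 5: C0 write [C0 write: invalidate ['C1=M'] -> C0=M] -> [M,I] (invalidations this op: 1; running total: 1)
Op 6: C1 read [C1 read from I: others=['C0=M'] -> C1=S, others downsized to S] -> [S,S] (invalidations this op: 0; running total: 1)
Op 7: C1 write [C1 write: invalidate ['C0=S'] -> C1=M] -> [I,M] (invalidations this op: 1; running total: 2)
Op 8: C0 write [C0 write: invalidate ['C1=M'] -> C0=M] -> [M,I] (invalidations this op: 1; running total: 3)

Answer: 3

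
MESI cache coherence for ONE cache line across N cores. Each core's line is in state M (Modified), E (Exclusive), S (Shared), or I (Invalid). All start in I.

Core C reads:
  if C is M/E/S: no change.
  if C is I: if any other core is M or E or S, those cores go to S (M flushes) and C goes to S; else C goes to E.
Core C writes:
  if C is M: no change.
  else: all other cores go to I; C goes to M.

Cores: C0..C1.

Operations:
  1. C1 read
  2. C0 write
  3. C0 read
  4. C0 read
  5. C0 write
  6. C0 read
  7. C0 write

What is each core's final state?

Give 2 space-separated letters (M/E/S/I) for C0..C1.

Answer: M I

Derivation:
Op 1: C1 read [C1 read from I: no other sharers -> C1=E (exclusive)] -> [I,E]
Op 2: C0 write [C0 write: invalidate ['C1=E'] -> C0=M] -> [M,I]
Op 3: C0 read [C0 read: already in M, no change] -> [M,I]
Op 4: C0 read [C0 read: already in M, no change] -> [M,I]
Op 5: C0 write [C0 write: already M (modified), no change] -> [M,I]
Op 6: C0 read [C0 read: already in M, no change] -> [M,I]
Op 7: C0 write [C0 write: already M (modified), no change] -> [M,I]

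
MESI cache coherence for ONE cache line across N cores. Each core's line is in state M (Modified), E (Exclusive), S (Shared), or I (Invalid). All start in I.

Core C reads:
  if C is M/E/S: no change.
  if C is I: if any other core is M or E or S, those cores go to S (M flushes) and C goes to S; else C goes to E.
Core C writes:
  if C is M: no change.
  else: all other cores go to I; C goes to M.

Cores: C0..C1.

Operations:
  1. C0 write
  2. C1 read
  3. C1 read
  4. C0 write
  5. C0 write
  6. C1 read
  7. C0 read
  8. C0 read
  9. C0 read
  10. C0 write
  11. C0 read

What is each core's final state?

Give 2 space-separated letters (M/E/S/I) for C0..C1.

Op 1: C0 write [C0 write: invalidate none -> C0=M] -> [M,I]
Op 2: C1 read [C1 read from I: others=['C0=M'] -> C1=S, others downsized to S] -> [S,S]
Op 3: C1 read [C1 read: already in S, no change] -> [S,S]
Op 4: C0 write [C0 write: invalidate ['C1=S'] -> C0=M] -> [M,I]
Op 5: C0 write [C0 write: already M (modified), no change] -> [M,I]
Op 6: C1 read [C1 read from I: others=['C0=M'] -> C1=S, others downsized to S] -> [S,S]
Op 7: C0 read [C0 read: already in S, no change] -> [S,S]
Op 8: C0 read [C0 read: already in S, no change] -> [S,S]
Op 9: C0 read [C0 read: already in S, no change] -> [S,S]
Op 10: C0 write [C0 write: invalidate ['C1=S'] -> C0=M] -> [M,I]
Op 11: C0 read [C0 read: already in M, no change] -> [M,I]

Answer: M I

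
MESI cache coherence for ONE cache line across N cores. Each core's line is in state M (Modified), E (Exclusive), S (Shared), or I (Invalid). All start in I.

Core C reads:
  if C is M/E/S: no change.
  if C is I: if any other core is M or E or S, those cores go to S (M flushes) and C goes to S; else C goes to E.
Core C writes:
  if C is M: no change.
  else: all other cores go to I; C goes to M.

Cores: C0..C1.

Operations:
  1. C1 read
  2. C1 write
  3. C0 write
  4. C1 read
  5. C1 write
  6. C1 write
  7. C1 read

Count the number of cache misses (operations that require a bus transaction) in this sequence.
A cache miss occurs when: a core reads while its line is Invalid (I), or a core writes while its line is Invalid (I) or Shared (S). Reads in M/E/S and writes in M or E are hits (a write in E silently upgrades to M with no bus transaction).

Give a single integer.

Answer: 4

Derivation:
Op 1: C1 read [C1 read from I: no other sharers -> C1=E (exclusive)] -> [I,E] [MISS #1: read from I]
Op 2: C1 write [C1 write: invalidate none -> C1=M] -> [I,M] [hit: write from E is a silent E->M upgrade, no bus transaction]
Op 3: C0 write [C0 write: invalidate ['C1=M'] -> C0=M] -> [M,I] [MISS #2: write from I]
Op 4: C1 read [C1 read from I: others=['C0=M'] -> C1=S, others downsized to S] -> [S,S] [MISS #3: read from I]
Op 5: C1 write [C1 write: invalidate ['C0=S'] -> C1=M] -> [I,M] [MISS #4: write from S]
Op 6: C1 write [C1 write: already M (modified), no change] -> [I,M] [hit: write from M]
Op 7: C1 read [C1 read: already in M, no change] -> [I,M] [hit: read from M]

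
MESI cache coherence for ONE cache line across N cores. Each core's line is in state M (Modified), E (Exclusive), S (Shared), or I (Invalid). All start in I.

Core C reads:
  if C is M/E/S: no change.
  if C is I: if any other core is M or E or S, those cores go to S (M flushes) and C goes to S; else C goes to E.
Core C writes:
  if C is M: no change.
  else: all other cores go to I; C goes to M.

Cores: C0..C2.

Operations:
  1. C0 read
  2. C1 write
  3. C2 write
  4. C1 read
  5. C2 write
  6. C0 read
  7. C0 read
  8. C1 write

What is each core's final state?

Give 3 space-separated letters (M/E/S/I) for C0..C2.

Answer: I M I

Derivation:
Op 1: C0 read [C0 read from I: no other sharers -> C0=E (exclusive)] -> [E,I,I]
Op 2: C1 write [C1 write: invalidate ['C0=E'] -> C1=M] -> [I,M,I]
Op 3: C2 write [C2 write: invalidate ['C1=M'] -> C2=M] -> [I,I,M]
Op 4: C1 read [C1 read from I: others=['C2=M'] -> C1=S, others downsized to S] -> [I,S,S]
Op 5: C2 write [C2 write: invalidate ['C1=S'] -> C2=M] -> [I,I,M]
Op 6: C0 read [C0 read from I: others=['C2=M'] -> C0=S, others downsized to S] -> [S,I,S]
Op 7: C0 read [C0 read: already in S, no change] -> [S,I,S]
Op 8: C1 write [C1 write: invalidate ['C0=S', 'C2=S'] -> C1=M] -> [I,M,I]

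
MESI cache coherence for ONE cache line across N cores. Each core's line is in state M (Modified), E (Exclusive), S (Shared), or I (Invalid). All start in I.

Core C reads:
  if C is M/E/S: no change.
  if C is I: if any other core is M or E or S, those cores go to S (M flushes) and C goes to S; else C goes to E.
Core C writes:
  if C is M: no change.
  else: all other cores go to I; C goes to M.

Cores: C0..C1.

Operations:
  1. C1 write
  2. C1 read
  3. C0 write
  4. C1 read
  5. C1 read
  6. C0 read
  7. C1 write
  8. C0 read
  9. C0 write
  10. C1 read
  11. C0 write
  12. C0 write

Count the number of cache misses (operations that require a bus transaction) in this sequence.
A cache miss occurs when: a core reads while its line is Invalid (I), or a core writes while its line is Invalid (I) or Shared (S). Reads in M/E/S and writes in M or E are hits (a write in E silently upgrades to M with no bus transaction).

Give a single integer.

Op 1: C1 write [C1 write: invalidate none -> C1=M] -> [I,M] [MISS #1: write from I]
Op 2: C1 read [C1 read: already in M, no change] -> [I,M] [hit: read from M]
Op 3: C0 write [C0 write: invalidate ['C1=M'] -> C0=M] -> [M,I] [MISS #2: write from I]
Op 4: C1 read [C1 read from I: others=['C0=M'] -> C1=S, others downsized to S] -> [S,S] [MISS #3: read from I]
Op 5: C1 read [C1 read: already in S, no change] -> [S,S] [hit: read from S]
Op 6: C0 read [C0 read: already in S, no change] -> [S,S] [hit: read from S]
Op 7: C1 write [C1 write: invalidate ['C0=S'] -> C1=M] -> [I,M] [MISS #4: write from S]
Op 8: C0 read [C0 read from I: others=['C1=M'] -> C0=S, others downsized to S] -> [S,S] [MISS #5: read from I]
Op 9: C0 write [C0 write: invalidate ['C1=S'] -> C0=M] -> [M,I] [MISS #6: write from S]
Op 10: C1 read [C1 read from I: others=['C0=M'] -> C1=S, others downsized to S] -> [S,S] [MISS #7: read from I]
Op 11: C0 write [C0 write: invalidate ['C1=S'] -> C0=M] -> [M,I] [MISS #8: write from S]
Op 12: C0 write [C0 write: already M (modified), no change] -> [M,I] [hit: write from M]

Answer: 8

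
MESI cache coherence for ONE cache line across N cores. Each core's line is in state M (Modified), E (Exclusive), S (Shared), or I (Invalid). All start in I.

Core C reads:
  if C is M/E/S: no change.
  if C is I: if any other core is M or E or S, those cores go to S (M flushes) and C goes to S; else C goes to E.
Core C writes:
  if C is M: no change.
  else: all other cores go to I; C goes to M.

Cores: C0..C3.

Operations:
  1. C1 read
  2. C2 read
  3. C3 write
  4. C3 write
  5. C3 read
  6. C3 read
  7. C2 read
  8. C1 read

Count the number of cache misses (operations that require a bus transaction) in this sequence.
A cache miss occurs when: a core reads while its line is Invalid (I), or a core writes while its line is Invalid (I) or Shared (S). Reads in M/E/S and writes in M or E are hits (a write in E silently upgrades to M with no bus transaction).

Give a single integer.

Answer: 5

Derivation:
Op 1: C1 read [C1 read from I: no other sharers -> C1=E (exclusive)] -> [I,E,I,I] [MISS #1: read from I]
Op 2: C2 read [C2 read from I: others=['C1=E'] -> C2=S, others downsized to S] -> [I,S,S,I] [MISS #2: read from I]
Op 3: C3 write [C3 write: invalidate ['C1=S', 'C2=S'] -> C3=M] -> [I,I,I,M] [MISS #3: write from I]
Op 4: C3 write [C3 write: already M (modified), no change] -> [I,I,I,M] [hit: write from M]
Op 5: C3 read [C3 read: already in M, no change] -> [I,I,I,M] [hit: read from M]
Op 6: C3 read [C3 read: already in M, no change] -> [I,I,I,M] [hit: read from M]
Op 7: C2 read [C2 read from I: others=['C3=M'] -> C2=S, others downsized to S] -> [I,I,S,S] [MISS #4: read from I]
Op 8: C1 read [C1 read from I: others=['C2=S', 'C3=S'] -> C1=S, others downsized to S] -> [I,S,S,S] [MISS #5: read from I]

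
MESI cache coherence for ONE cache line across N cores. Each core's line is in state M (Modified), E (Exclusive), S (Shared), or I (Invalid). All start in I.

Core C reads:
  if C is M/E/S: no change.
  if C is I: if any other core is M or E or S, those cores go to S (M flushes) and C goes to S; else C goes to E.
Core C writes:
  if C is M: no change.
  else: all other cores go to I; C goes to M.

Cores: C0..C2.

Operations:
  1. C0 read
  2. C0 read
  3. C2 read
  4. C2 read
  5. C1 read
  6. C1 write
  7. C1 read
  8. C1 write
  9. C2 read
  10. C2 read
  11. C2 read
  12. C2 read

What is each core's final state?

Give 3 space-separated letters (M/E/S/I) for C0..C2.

Answer: I S S

Derivation:
Op 1: C0 read [C0 read from I: no other sharers -> C0=E (exclusive)] -> [E,I,I]
Op 2: C0 read [C0 read: already in E, no change] -> [E,I,I]
Op 3: C2 read [C2 read from I: others=['C0=E'] -> C2=S, others downsized to S] -> [S,I,S]
Op 4: C2 read [C2 read: already in S, no change] -> [S,I,S]
Op 5: C1 read [C1 read from I: others=['C0=S', 'C2=S'] -> C1=S, others downsized to S] -> [S,S,S]
Op 6: C1 write [C1 write: invalidate ['C0=S', 'C2=S'] -> C1=M] -> [I,M,I]
Op 7: C1 read [C1 read: already in M, no change] -> [I,M,I]
Op 8: C1 write [C1 write: already M (modified), no change] -> [I,M,I]
Op 9: C2 read [C2 read from I: others=['C1=M'] -> C2=S, others downsized to S] -> [I,S,S]
Op 10: C2 read [C2 read: already in S, no change] -> [I,S,S]
Op 11: C2 read [C2 read: already in S, no change] -> [I,S,S]
Op 12: C2 read [C2 read: already in S, no change] -> [I,S,S]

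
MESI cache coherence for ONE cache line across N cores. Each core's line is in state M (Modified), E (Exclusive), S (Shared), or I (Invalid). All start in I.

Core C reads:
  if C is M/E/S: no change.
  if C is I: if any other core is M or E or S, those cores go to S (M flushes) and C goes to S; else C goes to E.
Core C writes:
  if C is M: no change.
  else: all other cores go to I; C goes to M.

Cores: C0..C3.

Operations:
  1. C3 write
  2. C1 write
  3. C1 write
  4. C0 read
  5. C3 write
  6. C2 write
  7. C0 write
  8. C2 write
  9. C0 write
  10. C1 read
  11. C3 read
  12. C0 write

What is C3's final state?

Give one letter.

Answer: I

Derivation:
Op 1: C3 write [C3 write: invalidate none -> C3=M] -> [I,I,I,M]
Op 2: C1 write [C1 write: invalidate ['C3=M'] -> C1=M] -> [I,M,I,I]
Op 3: C1 write [C1 write: already M (modified), no change] -> [I,M,I,I]
Op 4: C0 read [C0 read from I: others=['C1=M'] -> C0=S, others downsized to S] -> [S,S,I,I]
Op 5: C3 write [C3 write: invalidate ['C0=S', 'C1=S'] -> C3=M] -> [I,I,I,M]
Op 6: C2 write [C2 write: invalidate ['C3=M'] -> C2=M] -> [I,I,M,I]
Op 7: C0 write [C0 write: invalidate ['C2=M'] -> C0=M] -> [M,I,I,I]
Op 8: C2 write [C2 write: invalidate ['C0=M'] -> C2=M] -> [I,I,M,I]
Op 9: C0 write [C0 write: invalidate ['C2=M'] -> C0=M] -> [M,I,I,I]
Op 10: C1 read [C1 read from I: others=['C0=M'] -> C1=S, others downsized to S] -> [S,S,I,I]
Op 11: C3 read [C3 read from I: others=['C0=S', 'C1=S'] -> C3=S, others downsized to S] -> [S,S,I,S]
Op 12: C0 write [C0 write: invalidate ['C1=S', 'C3=S'] -> C0=M] -> [M,I,I,I]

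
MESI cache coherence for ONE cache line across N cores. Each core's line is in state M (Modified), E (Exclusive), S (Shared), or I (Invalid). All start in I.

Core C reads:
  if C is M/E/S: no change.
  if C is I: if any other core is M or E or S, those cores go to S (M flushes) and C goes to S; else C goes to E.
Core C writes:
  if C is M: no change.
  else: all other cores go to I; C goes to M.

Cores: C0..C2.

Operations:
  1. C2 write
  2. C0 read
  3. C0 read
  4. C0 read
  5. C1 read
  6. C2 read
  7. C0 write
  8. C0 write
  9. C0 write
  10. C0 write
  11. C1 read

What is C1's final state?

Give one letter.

Answer: S

Derivation:
Op 1: C2 write [C2 write: invalidate none -> C2=M] -> [I,I,M]
Op 2: C0 read [C0 read from I: others=['C2=M'] -> C0=S, others downsized to S] -> [S,I,S]
Op 3: C0 read [C0 read: already in S, no change] -> [S,I,S]
Op 4: C0 read [C0 read: already in S, no change] -> [S,I,S]
Op 5: C1 read [C1 read from I: others=['C0=S', 'C2=S'] -> C1=S, others downsized to S] -> [S,S,S]
Op 6: C2 read [C2 read: already in S, no change] -> [S,S,S]
Op 7: C0 write [C0 write: invalidate ['C1=S', 'C2=S'] -> C0=M] -> [M,I,I]
Op 8: C0 write [C0 write: already M (modified), no change] -> [M,I,I]
Op 9: C0 write [C0 write: already M (modified), no change] -> [M,I,I]
Op 10: C0 write [C0 write: already M (modified), no change] -> [M,I,I]
Op 11: C1 read [C1 read from I: others=['C0=M'] -> C1=S, others downsized to S] -> [S,S,I]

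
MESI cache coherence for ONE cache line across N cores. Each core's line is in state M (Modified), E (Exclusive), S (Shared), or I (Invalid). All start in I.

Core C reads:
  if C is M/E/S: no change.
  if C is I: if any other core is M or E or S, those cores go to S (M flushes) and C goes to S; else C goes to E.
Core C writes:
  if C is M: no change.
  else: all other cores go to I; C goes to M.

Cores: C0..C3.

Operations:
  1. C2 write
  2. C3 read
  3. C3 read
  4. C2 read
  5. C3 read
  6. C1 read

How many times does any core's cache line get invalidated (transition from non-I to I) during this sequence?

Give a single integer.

Answer: 0

Derivation:
Op 1: C2 write [C2 write: invalidate none -> C2=M] -> [I,I,M,I] (invalidations this op: 0; running total: 0)
Op 2: C3 read [C3 read from I: others=['C2=M'] -> C3=S, others downsized to S] -> [I,I,S,S] (invalidations this op: 0; running total: 0)
Op 3: C3 read [C3 read: already in S, no change] -> [I,I,S,S] (invalidations this op: 0; running total: 0)
Op 4: C2 read [C2 read: already in S, no change] -> [I,I,S,S] (invalidations this op: 0; running total: 0)
Op 5: C3 read [C3 read: already in S, no change] -> [I,I,S,S] (invalidations this op: 0; running total: 0)
Op 6: C1 read [C1 read from I: others=['C2=S', 'C3=S'] -> C1=S, others downsized to S] -> [I,S,S,S] (invalidations this op: 0; running total: 0)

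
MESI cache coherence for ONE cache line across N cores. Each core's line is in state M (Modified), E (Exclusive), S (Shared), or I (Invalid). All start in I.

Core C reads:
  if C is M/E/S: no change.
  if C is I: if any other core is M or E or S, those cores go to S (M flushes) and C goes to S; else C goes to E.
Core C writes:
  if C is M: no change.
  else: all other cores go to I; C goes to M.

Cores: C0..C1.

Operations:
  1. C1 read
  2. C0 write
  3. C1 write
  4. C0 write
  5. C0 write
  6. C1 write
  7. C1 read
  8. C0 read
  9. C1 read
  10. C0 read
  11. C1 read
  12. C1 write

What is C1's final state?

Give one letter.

Answer: M

Derivation:
Op 1: C1 read [C1 read from I: no other sharers -> C1=E (exclusive)] -> [I,E]
Op 2: C0 write [C0 write: invalidate ['C1=E'] -> C0=M] -> [M,I]
Op 3: C1 write [C1 write: invalidate ['C0=M'] -> C1=M] -> [I,M]
Op 4: C0 write [C0 write: invalidate ['C1=M'] -> C0=M] -> [M,I]
Op 5: C0 write [C0 write: already M (modified), no change] -> [M,I]
Op 6: C1 write [C1 write: invalidate ['C0=M'] -> C1=M] -> [I,M]
Op 7: C1 read [C1 read: already in M, no change] -> [I,M]
Op 8: C0 read [C0 read from I: others=['C1=M'] -> C0=S, others downsized to S] -> [S,S]
Op 9: C1 read [C1 read: already in S, no change] -> [S,S]
Op 10: C0 read [C0 read: already in S, no change] -> [S,S]
Op 11: C1 read [C1 read: already in S, no change] -> [S,S]
Op 12: C1 write [C1 write: invalidate ['C0=S'] -> C1=M] -> [I,M]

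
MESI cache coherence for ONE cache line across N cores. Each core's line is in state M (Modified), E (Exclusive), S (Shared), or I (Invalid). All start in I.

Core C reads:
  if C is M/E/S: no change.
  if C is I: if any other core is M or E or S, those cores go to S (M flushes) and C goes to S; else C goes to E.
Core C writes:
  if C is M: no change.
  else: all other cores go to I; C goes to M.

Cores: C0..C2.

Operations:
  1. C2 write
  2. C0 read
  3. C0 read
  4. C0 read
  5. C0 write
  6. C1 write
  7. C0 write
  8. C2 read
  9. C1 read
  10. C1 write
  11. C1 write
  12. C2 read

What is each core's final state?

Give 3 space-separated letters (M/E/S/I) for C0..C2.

Op 1: C2 write [C2 write: invalidate none -> C2=M] -> [I,I,M]
Op 2: C0 read [C0 read from I: others=['C2=M'] -> C0=S, others downsized to S] -> [S,I,S]
Op 3: C0 read [C0 read: already in S, no change] -> [S,I,S]
Op 4: C0 read [C0 read: already in S, no change] -> [S,I,S]
Op 5: C0 write [C0 write: invalidate ['C2=S'] -> C0=M] -> [M,I,I]
Op 6: C1 write [C1 write: invalidate ['C0=M'] -> C1=M] -> [I,M,I]
Op 7: C0 write [C0 write: invalidate ['C1=M'] -> C0=M] -> [M,I,I]
Op 8: C2 read [C2 read from I: others=['C0=M'] -> C2=S, others downsized to S] -> [S,I,S]
Op 9: C1 read [C1 read from I: others=['C0=S', 'C2=S'] -> C1=S, others downsized to S] -> [S,S,S]
Op 10: C1 write [C1 write: invalidate ['C0=S', 'C2=S'] -> C1=M] -> [I,M,I]
Op 11: C1 write [C1 write: already M (modified), no change] -> [I,M,I]
Op 12: C2 read [C2 read from I: others=['C1=M'] -> C2=S, others downsized to S] -> [I,S,S]

Answer: I S S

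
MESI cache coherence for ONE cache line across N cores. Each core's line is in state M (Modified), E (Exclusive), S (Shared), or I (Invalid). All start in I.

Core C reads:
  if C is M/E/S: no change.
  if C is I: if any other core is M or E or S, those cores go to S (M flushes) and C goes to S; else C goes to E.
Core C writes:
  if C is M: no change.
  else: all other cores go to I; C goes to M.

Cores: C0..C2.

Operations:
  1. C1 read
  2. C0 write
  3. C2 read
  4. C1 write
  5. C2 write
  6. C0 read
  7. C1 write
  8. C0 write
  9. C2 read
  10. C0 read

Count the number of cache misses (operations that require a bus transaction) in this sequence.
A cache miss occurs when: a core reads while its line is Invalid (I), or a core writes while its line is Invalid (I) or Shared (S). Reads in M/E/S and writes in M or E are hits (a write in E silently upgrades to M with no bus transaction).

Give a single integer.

Answer: 9

Derivation:
Op 1: C1 read [C1 read from I: no other sharers -> C1=E (exclusive)] -> [I,E,I] [MISS #1: read from I]
Op 2: C0 write [C0 write: invalidate ['C1=E'] -> C0=M] -> [M,I,I] [MISS #2: write from I]
Op 3: C2 read [C2 read from I: others=['C0=M'] -> C2=S, others downsized to S] -> [S,I,S] [MISS #3: read from I]
Op 4: C1 write [C1 write: invalidate ['C0=S', 'C2=S'] -> C1=M] -> [I,M,I] [MISS #4: write from I]
Op 5: C2 write [C2 write: invalidate ['C1=M'] -> C2=M] -> [I,I,M] [MISS #5: write from I]
Op 6: C0 read [C0 read from I: others=['C2=M'] -> C0=S, others downsized to S] -> [S,I,S] [MISS #6: read from I]
Op 7: C1 write [C1 write: invalidate ['C0=S', 'C2=S'] -> C1=M] -> [I,M,I] [MISS #7: write from I]
Op 8: C0 write [C0 write: invalidate ['C1=M'] -> C0=M] -> [M,I,I] [MISS #8: write from I]
Op 9: C2 read [C2 read from I: others=['C0=M'] -> C2=S, others downsized to S] -> [S,I,S] [MISS #9: read from I]
Op 10: C0 read [C0 read: already in S, no change] -> [S,I,S] [hit: read from S]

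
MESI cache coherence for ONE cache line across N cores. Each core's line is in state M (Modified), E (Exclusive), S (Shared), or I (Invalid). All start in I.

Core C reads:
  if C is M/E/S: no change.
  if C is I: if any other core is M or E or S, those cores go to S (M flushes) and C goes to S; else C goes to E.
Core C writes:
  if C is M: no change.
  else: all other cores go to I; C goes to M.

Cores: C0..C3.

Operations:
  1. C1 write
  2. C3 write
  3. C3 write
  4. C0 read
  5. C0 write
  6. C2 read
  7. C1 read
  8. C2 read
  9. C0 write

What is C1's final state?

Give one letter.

Answer: I

Derivation:
Op 1: C1 write [C1 write: invalidate none -> C1=M] -> [I,M,I,I]
Op 2: C3 write [C3 write: invalidate ['C1=M'] -> C3=M] -> [I,I,I,M]
Op 3: C3 write [C3 write: already M (modified), no change] -> [I,I,I,M]
Op 4: C0 read [C0 read from I: others=['C3=M'] -> C0=S, others downsized to S] -> [S,I,I,S]
Op 5: C0 write [C0 write: invalidate ['C3=S'] -> C0=M] -> [M,I,I,I]
Op 6: C2 read [C2 read from I: others=['C0=M'] -> C2=S, others downsized to S] -> [S,I,S,I]
Op 7: C1 read [C1 read from I: others=['C0=S', 'C2=S'] -> C1=S, others downsized to S] -> [S,S,S,I]
Op 8: C2 read [C2 read: already in S, no change] -> [S,S,S,I]
Op 9: C0 write [C0 write: invalidate ['C1=S', 'C2=S'] -> C0=M] -> [M,I,I,I]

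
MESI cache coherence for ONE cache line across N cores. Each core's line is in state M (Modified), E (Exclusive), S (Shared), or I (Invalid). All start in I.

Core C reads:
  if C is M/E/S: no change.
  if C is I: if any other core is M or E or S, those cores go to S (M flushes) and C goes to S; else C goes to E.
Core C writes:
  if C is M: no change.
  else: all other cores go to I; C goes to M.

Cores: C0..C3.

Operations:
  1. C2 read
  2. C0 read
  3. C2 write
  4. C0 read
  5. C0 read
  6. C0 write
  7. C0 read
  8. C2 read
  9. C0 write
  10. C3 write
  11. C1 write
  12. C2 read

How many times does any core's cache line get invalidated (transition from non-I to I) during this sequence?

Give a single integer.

Answer: 5

Derivation:
Op 1: C2 read [C2 read from I: no other sharers -> C2=E (exclusive)] -> [I,I,E,I] (invalidations this op: 0; running total: 0)
Op 2: C0 read [C0 read from I: others=['C2=E'] -> C0=S, others downsized to S] -> [S,I,S,I] (invalidations this op: 0; running total: 0)
Op 3: C2 write [C2 write: invalidate ['C0=S'] -> C2=M] -> [I,I,M,I] (invalidations this op: 1; running total: 1)
Op 4: C0 read [C0 read from I: others=['C2=M'] -> C0=S, others downsized to S] -> [S,I,S,I] (invalidations this op: 0; running total: 1)
Op 5: C0 read [C0 read: already in S, no change] -> [S,I,S,I] (invalidations this op: 0; running total: 1)
Op 6: C0 write [C0 write: invalidate ['C2=S'] -> C0=M] -> [M,I,I,I] (invalidations this op: 1; running total: 2)
Op 7: C0 read [C0 read: already in M, no change] -> [M,I,I,I] (invalidations this op: 0; running total: 2)
Op 8: C2 read [C2 read from I: others=['C0=M'] -> C2=S, others downsized to S] -> [S,I,S,I] (invalidations this op: 0; running total: 2)
Op 9: C0 write [C0 write: invalidate ['C2=S'] -> C0=M] -> [M,I,I,I] (invalidations this op: 1; running total: 3)
Op 10: C3 write [C3 write: invalidate ['C0=M'] -> C3=M] -> [I,I,I,M] (invalidations this op: 1; running total: 4)
Op 11: C1 write [C1 write: invalidate ['C3=M'] -> C1=M] -> [I,M,I,I] (invalidations this op: 1; running total: 5)
Op 12: C2 read [C2 read from I: others=['C1=M'] -> C2=S, others downsized to S] -> [I,S,S,I] (invalidations this op: 0; running total: 5)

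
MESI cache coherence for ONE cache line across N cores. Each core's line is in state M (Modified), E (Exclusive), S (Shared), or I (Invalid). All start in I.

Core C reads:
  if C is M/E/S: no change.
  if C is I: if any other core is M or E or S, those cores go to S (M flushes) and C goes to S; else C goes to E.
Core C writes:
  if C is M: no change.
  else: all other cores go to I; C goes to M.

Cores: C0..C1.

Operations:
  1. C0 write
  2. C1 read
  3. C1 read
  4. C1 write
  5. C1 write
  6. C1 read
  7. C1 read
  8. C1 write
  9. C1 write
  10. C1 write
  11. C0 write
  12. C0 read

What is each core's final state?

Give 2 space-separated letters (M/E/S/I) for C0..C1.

Op 1: C0 write [C0 write: invalidate none -> C0=M] -> [M,I]
Op 2: C1 read [C1 read from I: others=['C0=M'] -> C1=S, others downsized to S] -> [S,S]
Op 3: C1 read [C1 read: already in S, no change] -> [S,S]
Op 4: C1 write [C1 write: invalidate ['C0=S'] -> C1=M] -> [I,M]
Op 5: C1 write [C1 write: already M (modified), no change] -> [I,M]
Op 6: C1 read [C1 read: already in M, no change] -> [I,M]
Op 7: C1 read [C1 read: already in M, no change] -> [I,M]
Op 8: C1 write [C1 write: already M (modified), no change] -> [I,M]
Op 9: C1 write [C1 write: already M (modified), no change] -> [I,M]
Op 10: C1 write [C1 write: already M (modified), no change] -> [I,M]
Op 11: C0 write [C0 write: invalidate ['C1=M'] -> C0=M] -> [M,I]
Op 12: C0 read [C0 read: already in M, no change] -> [M,I]

Answer: M I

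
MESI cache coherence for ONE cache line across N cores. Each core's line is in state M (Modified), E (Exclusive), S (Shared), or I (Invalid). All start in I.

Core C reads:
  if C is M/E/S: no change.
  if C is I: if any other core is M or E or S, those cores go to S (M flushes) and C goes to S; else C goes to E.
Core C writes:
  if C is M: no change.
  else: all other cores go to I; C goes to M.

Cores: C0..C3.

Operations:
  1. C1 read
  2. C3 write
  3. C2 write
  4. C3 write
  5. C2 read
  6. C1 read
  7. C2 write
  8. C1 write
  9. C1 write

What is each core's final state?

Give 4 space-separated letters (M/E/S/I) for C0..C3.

Op 1: C1 read [C1 read from I: no other sharers -> C1=E (exclusive)] -> [I,E,I,I]
Op 2: C3 write [C3 write: invalidate ['C1=E'] -> C3=M] -> [I,I,I,M]
Op 3: C2 write [C2 write: invalidate ['C3=M'] -> C2=M] -> [I,I,M,I]
Op 4: C3 write [C3 write: invalidate ['C2=M'] -> C3=M] -> [I,I,I,M]
Op 5: C2 read [C2 read from I: others=['C3=M'] -> C2=S, others downsized to S] -> [I,I,S,S]
Op 6: C1 read [C1 read from I: others=['C2=S', 'C3=S'] -> C1=S, others downsized to S] -> [I,S,S,S]
Op 7: C2 write [C2 write: invalidate ['C1=S', 'C3=S'] -> C2=M] -> [I,I,M,I]
Op 8: C1 write [C1 write: invalidate ['C2=M'] -> C1=M] -> [I,M,I,I]
Op 9: C1 write [C1 write: already M (modified), no change] -> [I,M,I,I]

Answer: I M I I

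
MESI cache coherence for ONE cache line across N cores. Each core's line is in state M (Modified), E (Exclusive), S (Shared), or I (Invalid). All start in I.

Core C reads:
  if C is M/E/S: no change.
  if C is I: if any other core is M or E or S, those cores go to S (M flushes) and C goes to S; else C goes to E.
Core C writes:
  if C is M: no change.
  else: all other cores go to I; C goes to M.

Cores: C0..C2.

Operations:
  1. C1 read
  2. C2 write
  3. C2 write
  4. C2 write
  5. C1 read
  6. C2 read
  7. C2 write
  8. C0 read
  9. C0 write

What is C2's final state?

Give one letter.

Answer: I

Derivation:
Op 1: C1 read [C1 read from I: no other sharers -> C1=E (exclusive)] -> [I,E,I]
Op 2: C2 write [C2 write: invalidate ['C1=E'] -> C2=M] -> [I,I,M]
Op 3: C2 write [C2 write: already M (modified), no change] -> [I,I,M]
Op 4: C2 write [C2 write: already M (modified), no change] -> [I,I,M]
Op 5: C1 read [C1 read from I: others=['C2=M'] -> C1=S, others downsized to S] -> [I,S,S]
Op 6: C2 read [C2 read: already in S, no change] -> [I,S,S]
Op 7: C2 write [C2 write: invalidate ['C1=S'] -> C2=M] -> [I,I,M]
Op 8: C0 read [C0 read from I: others=['C2=M'] -> C0=S, others downsized to S] -> [S,I,S]
Op 9: C0 write [C0 write: invalidate ['C2=S'] -> C0=M] -> [M,I,I]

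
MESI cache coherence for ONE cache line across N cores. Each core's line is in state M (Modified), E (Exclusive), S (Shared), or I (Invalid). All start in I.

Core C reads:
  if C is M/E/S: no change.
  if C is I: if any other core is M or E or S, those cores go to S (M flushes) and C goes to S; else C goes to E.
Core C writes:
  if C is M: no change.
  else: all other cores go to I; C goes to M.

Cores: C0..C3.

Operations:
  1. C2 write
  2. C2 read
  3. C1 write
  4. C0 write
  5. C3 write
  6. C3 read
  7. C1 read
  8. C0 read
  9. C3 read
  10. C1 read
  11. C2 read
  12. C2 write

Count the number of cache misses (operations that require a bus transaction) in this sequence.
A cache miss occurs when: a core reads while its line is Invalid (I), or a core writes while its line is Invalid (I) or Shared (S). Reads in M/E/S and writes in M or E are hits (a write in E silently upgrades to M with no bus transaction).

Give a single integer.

Op 1: C2 write [C2 write: invalidate none -> C2=M] -> [I,I,M,I] [MISS #1: write from I]
Op 2: C2 read [C2 read: already in M, no change] -> [I,I,M,I] [hit: read from M]
Op 3: C1 write [C1 write: invalidate ['C2=M'] -> C1=M] -> [I,M,I,I] [MISS #2: write from I]
Op 4: C0 write [C0 write: invalidate ['C1=M'] -> C0=M] -> [M,I,I,I] [MISS #3: write from I]
Op 5: C3 write [C3 write: invalidate ['C0=M'] -> C3=M] -> [I,I,I,M] [MISS #4: write from I]
Op 6: C3 read [C3 read: already in M, no change] -> [I,I,I,M] [hit: read from M]
Op 7: C1 read [C1 read from I: others=['C3=M'] -> C1=S, others downsized to S] -> [I,S,I,S] [MISS #5: read from I]
Op 8: C0 read [C0 read from I: others=['C1=S', 'C3=S'] -> C0=S, others downsized to S] -> [S,S,I,S] [MISS #6: read from I]
Op 9: C3 read [C3 read: already in S, no change] -> [S,S,I,S] [hit: read from S]
Op 10: C1 read [C1 read: already in S, no change] -> [S,S,I,S] [hit: read from S]
Op 11: C2 read [C2 read from I: others=['C0=S', 'C1=S', 'C3=S'] -> C2=S, others downsized to S] -> [S,S,S,S] [MISS #7: read from I]
Op 12: C2 write [C2 write: invalidate ['C0=S', 'C1=S', 'C3=S'] -> C2=M] -> [I,I,M,I] [MISS #8: write from S]

Answer: 8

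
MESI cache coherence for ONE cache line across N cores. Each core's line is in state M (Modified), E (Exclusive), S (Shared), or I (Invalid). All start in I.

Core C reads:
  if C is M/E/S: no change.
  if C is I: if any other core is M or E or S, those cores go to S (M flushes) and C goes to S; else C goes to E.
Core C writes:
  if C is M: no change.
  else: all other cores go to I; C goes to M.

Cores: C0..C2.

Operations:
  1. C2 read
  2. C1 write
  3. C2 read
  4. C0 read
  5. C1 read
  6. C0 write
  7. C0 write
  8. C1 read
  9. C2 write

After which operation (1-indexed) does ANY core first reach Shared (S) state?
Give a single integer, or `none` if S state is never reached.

Answer: 3

Derivation:
Op 1: C2 read [C2 read from I: no other sharers -> C2=E (exclusive)] -> [I,I,E]
Op 2: C1 write [C1 write: invalidate ['C2=E'] -> C1=M] -> [I,M,I]
Op 3: C2 read [C2 read from I: others=['C1=M'] -> C2=S, others downsized to S] -> [I,S,S]
  -> First S state at op 3; remaining ops need not be traced.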